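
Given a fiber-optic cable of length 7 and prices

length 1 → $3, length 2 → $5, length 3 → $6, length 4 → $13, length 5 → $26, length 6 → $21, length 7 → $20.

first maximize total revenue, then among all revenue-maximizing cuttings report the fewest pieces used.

3

Let r[k] be the best obtainable value from length k. For each k, try every first piece i and keep the best of price[i] + r[k−i].
r[1] = 3
r[2] = max(3+3, 5+0) = 6
r[3] = max(3+6, 5+3, 6+0) = 9
r[4] = max(3+9, 5+6, 6+3, 13+0) = 13
r[5] = max(3+13, 5+9, 6+6, 13+3, 26+0) = 26
r[6] = max(3+26, 5+13, 6+9, 13+6, 26+3, 21+0) = 29
r[7] = max(3+29, 5+26, 6+13, …, 21+3, 20+0) = 32
Maximum revenue is $32.
Now minimize piece count subject to staying optimal: for each k, pieces[k] = 1 + min over i with p[i]+r[k−i]=r[k] of pieces[k−i].
pieces[4] = 1
pieces[5] = 1
pieces[6] = 2
pieces[7] = 3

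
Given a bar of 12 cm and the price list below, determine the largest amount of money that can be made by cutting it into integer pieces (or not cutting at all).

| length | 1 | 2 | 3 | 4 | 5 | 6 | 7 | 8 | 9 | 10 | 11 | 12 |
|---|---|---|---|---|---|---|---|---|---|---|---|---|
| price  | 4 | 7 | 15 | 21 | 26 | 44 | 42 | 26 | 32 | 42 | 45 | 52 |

Consider every possible first cut. best[k] is the best of p[i]+best[k−i] over all sellable i≤k.
best[1] = 4
best[2] = max(4+4, 7+0) = 8
best[3] = max(4+8, 7+4, 15+0) = 15
best[4] = max(4+15, 7+8, 15+4, 21+0) = 21
best[5] = max(4+21, 7+15, 15+8, 21+4, 26+0) = 26
best[6] = max(4+26, 7+21, 15+15, 21+8, 26+4, 44+0) = 44
best[7] = max(4+44, 7+26, 15+21, …, 44+4, 42+0) = 48
best[8] = max(4+48, 7+44, 15+26, …, 42+4, 26+0) = 52
best[9] = max(4+52, 7+48, 15+44, …, 26+4, 32+0) = 59
best[10] = max(4+59, 7+52, 15+48, …, 32+4, 42+0) = 65
best[11] = max(4+65, 7+59, 15+52, …, 42+4, 45+0) = 70
best[12] = max(4+70, 7+65, 15+59, …, 45+4, 52+0) = 88
One optimal cutting: 6 + 6 → $44 + $44 = $88.

88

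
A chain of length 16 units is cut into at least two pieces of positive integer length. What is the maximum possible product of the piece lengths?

Let P[k] be the best product for length k (with at least one cut). For each first piece i, the rest contributes max(k−i, P[k−i]).
P[2] = 1*max(1,0) = 1*1 = 1
P[3] = 1*max(2,1) = 1*2 = 2
P[4] = 2*max(2,1) = 2*2 = 4
P[5] = 2*max(3,2) = 2*3 = 6
P[6] = 3*max(3,2) = 3*3 = 9
P[7] = 2*max(5,6) = 2*6 = 12
P[8] = 2*max(6,9) = 2*9 = 18
P[9] = 3*max(6,9) = 3*9 = 27
P[10] = 2*max(8,18) = 2*18 = 36
P[11] = 2*max(9,27) = 2*27 = 54
P[12] = 3*max(9,27) = 3*27 = 81
P[13] = 2*max(11,54) = 2*54 = 108
P[14] = 2*max(12,81) = 2*81 = 162
P[15] = 3*max(12,81) = 3*81 = 243
P[16] = 2*max(14,162) = 2*162 = 324
One optimal split: 3 + 3 + 3 + 3 + 2 + 2; product 3*3*3*3*2*2 = 324.

324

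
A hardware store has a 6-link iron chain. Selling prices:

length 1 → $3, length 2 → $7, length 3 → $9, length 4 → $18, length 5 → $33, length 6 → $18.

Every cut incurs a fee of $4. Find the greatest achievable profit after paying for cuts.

32

Let r[k] be the best obtainable value from length k. For each k, try every first piece i and keep the best of price[i] + r[k−i] minus the 4 cut fee when i<k.
r[1] = 3
r[2] = max(3+3-4, 7+0) = 7
r[3] = max(3+7-4, 7+3-4, 9+0) = 9
r[4] = max(3+9-4, 7+7-4, 9+3-4, 18+0) = 18
r[5] = max(3+18-4, 7+9-4, 9+7-4, 18+3-4, 33+0) = 33
r[6] = max(3+33-4, 7+18-4, 9+9-4, 18+7-4, 33+3-4, 18+0) = 32
One optimal plan: pieces 5 + 1 (1 cut) → $36 − $4 = $32.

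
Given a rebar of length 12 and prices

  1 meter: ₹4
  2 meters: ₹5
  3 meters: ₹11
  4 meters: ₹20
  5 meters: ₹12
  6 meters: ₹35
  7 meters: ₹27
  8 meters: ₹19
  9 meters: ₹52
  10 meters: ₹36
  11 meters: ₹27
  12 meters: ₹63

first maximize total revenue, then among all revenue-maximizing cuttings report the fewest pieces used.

Build r[k] bottom-up: r[k] = max over allowed piece i of (p[i] + r[k−i]).
r[1] = 4
r[2] = max(4+4, 5+0) = 8
r[3] = max(4+8, 5+4, 11+0) = 12
r[4] = max(4+12, 5+8, 11+4, 20+0) = 20
r[5] = max(4+20, 5+12, 11+8, 20+4, 12+0) = 24
r[6] = max(4+24, 5+20, 11+12, 20+8, 12+4, 35+0) = 35
r[7] = max(4+35, 5+24, 11+20, …, 35+4, 27+0) = 39
r[8] = max(4+39, 5+35, 11+24, …, 27+4, 19+0) = 43
r[9] = max(4+43, 5+39, 11+35, …, 19+4, 52+0) = 52
r[10] = max(4+52, 5+43, 11+39, …, 52+4, 36+0) = 56
r[11] = max(4+56, 5+52, 11+43, …, 36+4, 27+0) = 60
r[12] = max(4+60, 5+56, 11+52, …, 27+4, 63+0) = 70
Maximum revenue is ₹70.
Now minimize piece count subject to staying optimal: for each k, pieces[k] = 1 + min over i with p[i]+r[k−i]=r[k] of pieces[k−i].
pieces[9] = 1
pieces[10] = 2
pieces[11] = 3
pieces[12] = 2

2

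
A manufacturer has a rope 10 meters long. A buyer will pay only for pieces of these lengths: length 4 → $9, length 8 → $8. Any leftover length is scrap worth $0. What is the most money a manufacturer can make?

18

Consider every possible first cut. r[k] is the best of p[i]+r[k−i] over all sellable i≤k.
r[1] = 0
r[2] = 0
r[3] = 0
r[4] = 9
r[5] = 9
r[6] = 9
r[7] = 9
r[8] = max(9+9, 8+0) = 18
r[9] = max(9+9, 8+0) = 18
r[10] = max(9+9, 8+0) = 18
One optimal cutting: pieces 4 + 4 with 2 meters of scrap → $18.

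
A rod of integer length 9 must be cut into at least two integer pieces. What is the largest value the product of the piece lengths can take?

Fill g[k] for k=2..9: at each k try every first piece i and multiply by the better of (k−i) uncut or g[k−i].
g[2] = 1*max(1,0) = 1*1 = 1
g[3] = 1*max(2,1) = 1*2 = 2
g[4] = 2*max(2,1) = 2*2 = 4
g[5] = 2*max(3,2) = 2*3 = 6
g[6] = 3*max(3,2) = 3*3 = 9
g[7] = 2*max(5,6) = 2*6 = 12
g[8] = 2*max(6,9) = 2*9 = 18
g[9] = 3*max(6,9) = 3*9 = 27
One optimal split: 3 + 3 + 3; product 3*3*3 = 27.

27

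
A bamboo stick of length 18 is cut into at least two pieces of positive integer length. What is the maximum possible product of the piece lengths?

729

Define f[k] = max over 1≤i<k of i · max(k−i, f[k−i]); the inner max lets the remainder stay uncut if that's better.
f[2] = 1*max(1,0) = 1*1 = 1
f[3] = max(1*2, 2*1) = 2
f[4] = max(1*3, 2*2, 3*1) = 4
f[5] = max(1*4, 2*3, 3*2, 4*1) = 6
f[6] = max(1*6, 2*4, 3*3, 4*2, 5*1) = 9
f[7] = max(1*9, 2*6, 3*4, 4*3, 5*2, 6*1) = 12
f[8] = max(1*12, 2*9, 3*6, …, 6*2, 7*1) = 18
f[9] = max(1*18, 2*12, 3*9, …, 7*2, 8*1) = 27
f[10] = max(1*27, 2*18, 3*12, …, 8*2, 9*1) = 36
f[11] = max(1*36, 2*27, 3*18, …, 9*2, 10*1) = 54
f[12] = max(1*54, 2*36, 3*27, …, 10*2, 11*1) = 81
f[13] = max(1*81, 2*54, 3*36, …, 11*2, 12*1) = 108
f[14] = max(1*108, 2*81, 3*54, …, 12*2, 13*1) = 162
f[15] = max(1*162, 2*108, 3*81, …, 13*2, 14*1) = 243
f[16] = max(1*243, 2*162, 3*108, …, 14*2, 15*1) = 324
f[17] = max(1*324, 2*243, 3*162, …, 15*2, 16*1) = 486
f[18] = max(1*486, 2*324, 3*243, …, 16*2, 17*1) = 729
One optimal split: 3 + 3 + 3 + 3 + 3 + 3; product 3*3*3*3*3*3 = 729.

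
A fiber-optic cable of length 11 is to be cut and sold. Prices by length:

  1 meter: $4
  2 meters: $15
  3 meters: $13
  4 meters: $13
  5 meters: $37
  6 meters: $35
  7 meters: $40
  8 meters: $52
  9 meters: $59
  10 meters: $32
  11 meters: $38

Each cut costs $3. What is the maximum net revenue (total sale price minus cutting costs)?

73

Let net[k] be the best obtainable value from length k. For each k, try every first piece i and keep the best of price[i] + net[k−i] minus the 3 cut fee when i<k.
net[1] = 4
net[2] = max(4+4-3, 15+0) = 15
net[3] = max(4+15-3, 15+4-3, 13+0) = 16
net[4] = max(4+16-3, 15+15-3, 13+4-3, 13+0) = 27
net[5] = max(4+27-3, 15+16-3, 13+15-3, 13+4-3, 37+0) = 37
net[6] = max(4+37-3, 15+27-3, 13+16-3, 13+15-3, 37+4-3, 35+0) = 39
net[7] = max(4+39-3, 15+37-3, 13+27-3, …, 35+4-3, 40+0) = 49
net[8] = max(4+49-3, 15+39-3, 13+37-3, …, 40+4-3, 52+0) = 52
net[9] = max(4+52-3, 15+49-3, 13+39-3, …, 52+4-3, 59+0) = 61
net[10] = max(4+61-3, 15+52-3, 13+49-3, …, 59+4-3, 32+0) = 71
net[11] = max(4+71-3, 15+61-3, 13+52-3, …, 32+4-3, 38+0) = 73
One optimal plan: pieces 5 + 2 + 2 + 2 (3 cuts) → $82 − $9 = $73.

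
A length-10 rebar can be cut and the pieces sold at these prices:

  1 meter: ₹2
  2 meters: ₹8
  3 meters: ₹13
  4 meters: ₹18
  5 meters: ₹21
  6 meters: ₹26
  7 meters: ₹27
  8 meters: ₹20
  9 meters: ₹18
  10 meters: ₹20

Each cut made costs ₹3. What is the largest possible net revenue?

41

Build net[k] bottom-up: net[k] = max over allowed piece i of (p[i] + net[k−i]) − 3 per cut.
net[1] = 2
net[2] = max(2+2-3, 8+0) = 8
net[3] = max(2+8-3, 8+2-3, 13+0) = 13
net[4] = max(2+13-3, 8+8-3, 13+2-3, 18+0) = 18
net[5] = max(2+18-3, 8+13-3, 13+8-3, 18+2-3, 21+0) = 21
net[6] = max(2+21-3, 8+18-3, 13+13-3, 18+8-3, 21+2-3, 26+0) = 26
net[7] = max(2+26-3, 8+21-3, 13+18-3, …, 26+2-3, 27+0) = 28
net[8] = max(2+28-3, 8+26-3, 13+21-3, …, 27+2-3, 20+0) = 33
net[9] = max(2+33-3, 8+28-3, 13+26-3, …, 20+2-3, 18+0) = 36
net[10] = max(2+36-3, 8+33-3, 13+28-3, …, 18+2-3, 20+0) = 41
One optimal plan: pieces 6 + 4 (1 cut) → ₹44 − ₹3 = ₹41.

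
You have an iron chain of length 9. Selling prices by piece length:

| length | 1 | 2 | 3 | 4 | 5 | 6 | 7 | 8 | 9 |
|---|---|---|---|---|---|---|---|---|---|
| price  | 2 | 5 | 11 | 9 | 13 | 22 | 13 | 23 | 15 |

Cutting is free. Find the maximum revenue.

Let v[k] be the best obtainable value from length k. For each k, try every first piece i and keep the best of price[i] + v[k−i].
v[1] = 2
v[2] = max(2+2, 5+0) = 5
v[3] = max(2+5, 5+2, 11+0) = 11
v[4] = max(2+11, 5+5, 11+2, 9+0) = 13
v[5] = max(2+13, 5+11, 11+5, 9+2, 13+0) = 16
v[6] = max(2+16, 5+13, 11+11, 9+5, 13+2, 22+0) = 22
v[7] = max(2+22, 5+16, 11+13, …, 22+2, 13+0) = 24
v[8] = max(2+24, 5+22, 11+16, …, 13+2, 23+0) = 27
v[9] = max(2+27, 5+24, 11+22, …, 23+2, 15+0) = 33
One optimal cutting: 3 + 3 + 3 → $11 + $11 + $11 = $33.

33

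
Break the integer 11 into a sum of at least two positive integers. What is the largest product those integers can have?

Define g[k] = max over 1≤i<k of i · max(k−i, g[k−i]); the inner max lets the remainder stay uncut if that's better.
g[2] = 1·max(1,0) = 1·1 = 1
g[3] = 1·max(2,1) = 1·2 = 2
g[4] = 2·max(2,1) = 2·2 = 4
g[5] = 2·max(3,2) = 2·3 = 6
g[6] = 3·max(3,2) = 3·3 = 9
g[7] = 2·max(5,6) = 2·6 = 12
g[8] = 2·max(6,9) = 2·9 = 18
g[9] = 3·max(6,9) = 3·9 = 27
g[10] = 2·max(8,18) = 2·18 = 36
g[11] = 2·max(9,27) = 2·27 = 54
One optimal split: 3 + 3 + 3 + 2; product 3·3·3·2 = 54.

54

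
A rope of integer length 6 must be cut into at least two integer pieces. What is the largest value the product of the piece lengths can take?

9

Fill m[k] for k=2..6: at each k try every first piece i and multiply by the better of (k−i) uncut or m[k−i].
m[2] = 1×max(1,0) = 1×1 = 1
m[3] = 1×max(2,1) = 1×2 = 2
m[4] = 2×max(2,1) = 2×2 = 4
m[5] = 2×max(3,2) = 2×3 = 6
m[6] = 3×max(3,2) = 3×3 = 9
One optimal split: 3 + 3; product 3×3 = 9.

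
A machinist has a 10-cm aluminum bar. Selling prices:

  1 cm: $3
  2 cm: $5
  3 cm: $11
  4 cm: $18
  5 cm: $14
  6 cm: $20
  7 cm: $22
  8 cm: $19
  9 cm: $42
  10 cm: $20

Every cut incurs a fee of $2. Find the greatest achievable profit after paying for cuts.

43

Consider every possible first cut. r[k] is the best of p[i]+r[k−i] over all sellable i≤k, charging 2 whenever i<k.
r[1] = 3
r[2] = 5
r[3] = 11
r[4] = 18
r[5] = 19  (first piece 1, then r[4]=18)
r[6] = 21  (first piece 2, then r[4]=18)
r[7] = 27  (first piece 3, then r[4]=18)
r[8] = 34  (first piece 4, then r[4]=18)
r[9] = 42
r[10] = 43  (first piece 1, then r[9]=42)
One optimal plan: pieces 9 + 1 (1 cut) → $45 − $2 = $43.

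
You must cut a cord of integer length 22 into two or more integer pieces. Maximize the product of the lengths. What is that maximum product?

Let g[k] be the best product for length k (with at least one cut). For each first piece i, the rest contributes max(k−i, g[k−i]).
g[2] = 1·max(1,0) = 1·1 = 1
g[3] = 1·max(2,1) = 1·2 = 2
g[4] = 2·max(2,1) = 2·2 = 4
g[5] = 2·max(3,2) = 2·3 = 6
g[6] = 3·max(3,2) = 3·3 = 9
g[7] = 2·max(5,6) = 2·6 = 12
g[8] = 2·max(6,9) = 2·9 = 18
g[9] = 3·max(6,9) = 3·9 = 27
g[10] = 2·max(8,18) = 2·18 = 36
g[11] = 2·max(9,27) = 2·27 = 54
g[12] = 3·max(9,27) = 3·27 = 81
g[13] = 2·max(11,54) = 2·54 = 108
g[14] = 2·max(12,81) = 2·81 = 162
g[15] = 3·max(12,81) = 3·81 = 243
g[16] = 2·max(14,162) = 2·162 = 324
g[17] = 2·max(15,243) = 2·243 = 486
g[18] = 3·max(15,243) = 3·243 = 729
g[19] = 2·max(17,486) = 2·486 = 972
g[20] = 2·max(18,729) = 2·729 = 1458
g[21] = 3·max(18,729) = 3·729 = 2187
g[22] = 2·max(20,1458) = 2·1458 = 2916
One optimal split: 3 + 3 + 3 + 3 + 3 + 3 + 2 + 2; product 3·3·3·3·3·3·2·2 = 2916.

2916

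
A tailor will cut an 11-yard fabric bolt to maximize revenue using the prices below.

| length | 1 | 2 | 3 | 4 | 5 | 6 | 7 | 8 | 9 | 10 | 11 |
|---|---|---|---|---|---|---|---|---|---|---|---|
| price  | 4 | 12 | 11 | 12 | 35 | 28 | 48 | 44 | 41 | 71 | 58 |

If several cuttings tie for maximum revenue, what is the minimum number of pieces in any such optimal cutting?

2

Let r[k] be the best obtainable value from length k. For each k, try every first piece i and keep the best of price[i] + r[k−i].
r[1] = 4
r[2] = max(4+4, 12+0) = 12
r[3] = max(4+12, 12+4, 11+0) = 16
r[4] = max(4+16, 12+12, 11+4, 12+0) = 24
r[5] = max(4+24, 12+16, 11+12, 12+4, 35+0) = 35
r[6] = max(4+35, 12+24, 11+16, 12+12, 35+4, 28+0) = 39
r[7] = max(4+39, 12+35, 11+24, …, 28+4, 48+0) = 48
r[8] = max(4+48, 12+39, 11+35, …, 48+4, 44+0) = 52
r[9] = max(4+52, 12+48, 11+39, …, 44+4, 41+0) = 60
r[10] = max(4+60, 12+52, 11+48, …, 41+4, 71+0) = 71
r[11] = max(4+71, 12+60, 11+52, …, 71+4, 58+0) = 75
Maximum revenue is $75.
Now minimize piece count subject to staying optimal: for each k, pieces[k] = 1 + min over i with p[i]+r[k−i]=r[k] of pieces[k−i].
pieces[8] = 2
pieces[9] = 2
pieces[10] = 1
pieces[11] = 2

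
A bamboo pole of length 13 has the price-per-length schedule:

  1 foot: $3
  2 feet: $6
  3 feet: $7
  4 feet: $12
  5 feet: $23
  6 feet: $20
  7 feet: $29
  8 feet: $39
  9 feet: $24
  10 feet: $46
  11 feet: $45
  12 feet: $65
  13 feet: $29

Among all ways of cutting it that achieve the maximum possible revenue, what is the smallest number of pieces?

Consider every possible first cut. r[k] is the best of p[i]+r[k−i] over all sellable i≤k.
r[1] = 3
r[2] = 6  (first piece 1, then r[1]=3)
r[3] = 9  (first piece 1, then r[2]=6)
r[4] = 12  (first piece 1, then r[3]=9)
r[5] = 23
r[6] = 26  (first piece 1, then r[5]=23)
r[7] = 29  (first piece 1, then r[6]=26)
r[8] = 39
r[9] = 42  (first piece 1, then r[8]=39)
r[10] = 46  (first piece 5, then r[5]=23)
r[11] = 49  (first piece 1, then r[10]=46)
r[12] = 65
r[13] = 68  (first piece 1, then r[12]=65)
Maximum revenue is $68.
Now minimize piece count subject to staying optimal: for each k, pieces[k] = 1 + min over i with p[i]+r[k−i]=r[k] of pieces[k−i].
pieces[10] = 1
pieces[11] = 2
pieces[12] = 1
pieces[13] = 2

2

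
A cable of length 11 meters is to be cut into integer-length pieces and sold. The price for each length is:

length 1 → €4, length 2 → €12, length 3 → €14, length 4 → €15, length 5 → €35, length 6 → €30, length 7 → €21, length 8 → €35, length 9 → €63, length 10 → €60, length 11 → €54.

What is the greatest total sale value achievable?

Consider every possible first cut. best[k] is the best of p[i]+best[k−i] over all sellable i≤k.
best[1] = 4
best[2] = max(4+4, 12+0) = 12
best[3] = max(4+12, 12+4, 14+0) = 16
best[4] = max(4+16, 12+12, 14+4, 15+0) = 24
best[5] = max(4+24, 12+16, 14+12, 15+4, 35+0) = 35
best[6] = max(4+35, 12+24, 14+16, 15+12, 35+4, 30+0) = 39
best[7] = max(4+39, 12+35, 14+24, …, 30+4, 21+0) = 47
best[8] = max(4+47, 12+39, 14+35, …, 21+4, 35+0) = 51
best[9] = max(4+51, 12+47, 14+39, …, 35+4, 63+0) = 63
best[10] = max(4+63, 12+51, 14+47, …, 63+4, 60+0) = 70
best[11] = max(4+70, 12+63, 14+51, …, 60+4, 54+0) = 75
One optimal cutting: 9 + 2 → €63 + €12 = €75.

75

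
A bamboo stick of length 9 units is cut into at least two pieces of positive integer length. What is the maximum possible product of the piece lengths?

27

Let prod[k] be the best product for length k (with at least one cut). For each first piece i, the rest contributes max(k−i, prod[k−i]).
prod[2] = 1*max(1,0) = 1*1 = 1
prod[3] = 1*max(2,1) = 1*2 = 2
prod[4] = 2*max(2,1) = 2*2 = 4
prod[5] = 2*max(3,2) = 2*3 = 6
prod[6] = 3*max(3,2) = 3*3 = 9
prod[7] = 2*max(5,6) = 2*6 = 12
prod[8] = 2*max(6,9) = 2*9 = 18
prod[9] = 3*max(6,9) = 3*9 = 27
One optimal split: 3 + 3 + 3; product 3*3*3 = 27.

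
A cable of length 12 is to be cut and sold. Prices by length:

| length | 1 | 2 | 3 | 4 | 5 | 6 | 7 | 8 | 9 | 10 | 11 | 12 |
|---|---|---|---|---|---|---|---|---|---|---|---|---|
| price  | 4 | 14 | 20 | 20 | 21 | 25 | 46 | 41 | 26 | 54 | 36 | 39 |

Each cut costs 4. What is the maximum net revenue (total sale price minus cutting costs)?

72

Build net[k] bottom-up: net[k] = max over allowed piece i of (p[i] + net[k−i]) − 4 per cut.
net[1] = 4
net[2] = max(4+4-4, 14+0) = 14
net[3] = max(4+14-4, 14+4-4, 20+0) = 20
net[4] = max(4+20-4, 14+14-4, 20+4-4, 20+0) = 24
net[5] = max(4+24-4, 14+20-4, 20+14-4, 20+4-4, 21+0) = 30
net[6] = max(4+30-4, 14+24-4, 20+20-4, 20+14-4, 21+4-4, 25+0) = 36
net[7] = max(4+36-4, 14+30-4, 20+24-4, …, 25+4-4, 46+0) = 46
net[8] = max(4+46-4, 14+36-4, 20+30-4, …, 46+4-4, 41+0) = 46
net[9] = max(4+46-4, 14+46-4, 20+36-4, …, 41+4-4, 26+0) = 56
net[10] = max(4+56-4, 14+46-4, 20+46-4, …, 26+4-4, 54+0) = 62
net[11] = max(4+62-4, 14+56-4, 20+46-4, …, 54+4-4, 36+0) = 66
net[12] = max(4+66-4, 14+62-4, 20+56-4, …, 36+4-4, 39+0) = 72
One optimal plan: pieces 7 + 3 + 2 (2 cuts) → 80 − 8 = 72.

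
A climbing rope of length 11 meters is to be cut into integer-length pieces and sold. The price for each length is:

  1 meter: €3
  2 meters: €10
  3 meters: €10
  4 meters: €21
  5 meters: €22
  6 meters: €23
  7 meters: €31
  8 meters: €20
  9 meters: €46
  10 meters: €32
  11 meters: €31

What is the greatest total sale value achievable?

Consider every possible first cut. r[k] is the best of p[i]+r[k−i] over all sellable i≤k.
r[1] = 3
r[2] = max(3+3, 10+0) = 10
r[3] = max(3+10, 10+3, 10+0) = 13
r[4] = max(3+13, 10+10, 10+3, 21+0) = 21
r[5] = max(3+21, 10+13, 10+10, 21+3, 22+0) = 24
r[6] = max(3+24, 10+21, 10+13, 21+10, 22+3, 23+0) = 31
r[7] = max(3+31, 10+24, 10+21, …, 23+3, 31+0) = 34
r[8] = max(3+34, 10+31, 10+24, …, 31+3, 20+0) = 42
r[9] = max(3+42, 10+34, 10+31, …, 20+3, 46+0) = 46
r[10] = max(3+46, 10+42, 10+34, …, 46+3, 32+0) = 52
r[11] = max(3+52, 10+46, 10+42, …, 32+3, 31+0) = 56
One optimal cutting: 9 + 2 → €46 + €10 = €56.

56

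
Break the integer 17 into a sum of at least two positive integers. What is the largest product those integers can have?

486

Fill prod[k] for k=2..17: at each k try every first piece i and multiply by the better of (k−i) uncut or prod[k−i].
prod[2] = 1*max(1,0) = 1*1 = 1
prod[3] = max(1*2, 2*1) = 2
prod[4] = max(1*3, 2*2, 3*1) = 4
prod[5] = max(1*4, 2*3, 3*2, 4*1) = 6
prod[6] = max(1*6, 2*4, 3*3, 4*2, 5*1) = 9
prod[7] = max(1*9, 2*6, 3*4, 4*3, 5*2, 6*1) = 12
prod[8] = max(1*12, 2*9, 3*6, …, 6*2, 7*1) = 18
prod[9] = max(1*18, 2*12, 3*9, …, 7*2, 8*1) = 27
prod[10] = max(1*27, 2*18, 3*12, …, 8*2, 9*1) = 36
prod[11] = max(1*36, 2*27, 3*18, …, 9*2, 10*1) = 54
prod[12] = max(1*54, 2*36, 3*27, …, 10*2, 11*1) = 81
prod[13] = max(1*81, 2*54, 3*36, …, 11*2, 12*1) = 108
prod[14] = max(1*108, 2*81, 3*54, …, 12*2, 13*1) = 162
prod[15] = max(1*162, 2*108, 3*81, …, 13*2, 14*1) = 243
prod[16] = max(1*243, 2*162, 3*108, …, 14*2, 15*1) = 324
prod[17] = max(1*324, 2*243, 3*162, …, 15*2, 16*1) = 486
One optimal split: 3 + 3 + 3 + 3 + 3 + 2; product 3*3*3*3*3*2 = 486.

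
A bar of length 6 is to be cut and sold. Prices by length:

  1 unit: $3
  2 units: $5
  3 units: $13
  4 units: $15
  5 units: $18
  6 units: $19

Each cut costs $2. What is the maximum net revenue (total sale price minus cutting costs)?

Build net[k] bottom-up: net[k] = max over allowed piece i of (p[i] + net[k−i]) − 2 per cut.
net[1] = 3
net[2] = max(3+3-2, 5+0) = 5
net[3] = max(3+5-2, 5+3-2, 13+0) = 13
net[4] = max(3+13-2, 5+5-2, 13+3-2, 15+0) = 15
net[5] = max(3+15-2, 5+13-2, 13+5-2, 15+3-2, 18+0) = 18
net[6] = max(3+18-2, 5+15-2, 13+13-2, 15+5-2, 18+3-2, 19+0) = 24
One optimal plan: pieces 3 + 3 (1 cut) → $26 − $2 = $24.

24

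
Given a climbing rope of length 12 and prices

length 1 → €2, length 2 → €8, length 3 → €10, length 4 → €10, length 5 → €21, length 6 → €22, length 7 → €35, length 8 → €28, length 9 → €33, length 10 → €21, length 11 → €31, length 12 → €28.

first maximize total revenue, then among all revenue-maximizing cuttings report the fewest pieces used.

Consider every possible first cut. r[k] is the best of p[i]+r[k−i] over all sellable i≤k.
r[1] = 2
r[2] = 8
r[3] = 10  (first piece 1, then r[2]=8)
r[4] = 16  (first piece 2, then r[2]=8)
r[5] = 21
r[6] = 24  (first piece 2, then r[4]=16)
r[7] = 35
r[8] = 37  (first piece 1, then r[7]=35)
r[9] = 43  (first piece 2, then r[7]=35)
r[10] = 45  (first piece 1, then r[9]=43)
r[11] = 51  (first piece 2, then r[9]=43)
r[12] = 56  (first piece 5, then r[7]=35)
Maximum revenue is €56.
Now minimize piece count subject to staying optimal: for each k, pieces[k] = 1 + min over i with p[i]+r[k−i]=r[k] of pieces[k−i].
pieces[9] = 2
pieces[10] = 2
pieces[11] = 3
pieces[12] = 2

2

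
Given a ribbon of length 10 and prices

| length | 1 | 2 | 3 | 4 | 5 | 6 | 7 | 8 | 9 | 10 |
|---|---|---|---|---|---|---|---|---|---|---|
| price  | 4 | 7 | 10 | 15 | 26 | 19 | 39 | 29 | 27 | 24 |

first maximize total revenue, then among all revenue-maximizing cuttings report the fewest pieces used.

2

Let r[k] be the best obtainable value from length k. For each k, try every first piece i and keep the best of price[i] + r[k−i].
r[1] = 4
r[2] = max(4+4, 7+0) = 8
r[3] = max(4+8, 7+4, 10+0) = 12
r[4] = max(4+12, 7+8, 10+4, 15+0) = 16
r[5] = max(4+16, 7+12, 10+8, 15+4, 26+0) = 26
r[6] = max(4+26, 7+16, 10+12, 15+8, 26+4, 19+0) = 30
r[7] = max(4+30, 7+26, 10+16, …, 19+4, 39+0) = 39
r[8] = max(4+39, 7+30, 10+26, …, 39+4, 29+0) = 43
r[9] = max(4+43, 7+39, 10+30, …, 29+4, 27+0) = 47
r[10] = max(4+47, 7+43, 10+39, …, 27+4, 24+0) = 52
Maximum revenue is ¢52.
Now minimize piece count subject to staying optimal: for each k, pieces[k] = 1 + min over i with p[i]+r[k−i]=r[k] of pieces[k−i].
pieces[7] = 1
pieces[8] = 2
pieces[9] = 3
pieces[10] = 2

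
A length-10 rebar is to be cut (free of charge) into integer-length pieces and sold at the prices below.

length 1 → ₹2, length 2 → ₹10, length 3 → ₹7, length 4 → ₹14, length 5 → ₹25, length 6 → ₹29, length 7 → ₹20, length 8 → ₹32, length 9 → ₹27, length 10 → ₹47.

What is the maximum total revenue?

50

Consider every possible first cut. best[k] is the best of p[i]+best[k−i] over all sellable i≤k.
best[1] = 2
best[2] = 10
best[3] = 12  (first piece 1, then best[2]=10)
best[4] = 20  (first piece 2, then best[2]=10)
best[5] = 25
best[6] = 30  (first piece 2, then best[4]=20)
best[7] = 35  (first piece 2, then best[5]=25)
best[8] = 40  (first piece 2, then best[6]=30)
best[9] = 45  (first piece 2, then best[7]=35)
best[10] = 50  (first piece 2, then best[8]=40)
One optimal cutting: 2 + 2 + 2 + 2 + 2 → ₹10 + ₹10 + ₹10 + ₹10 + ₹10 = ₹50.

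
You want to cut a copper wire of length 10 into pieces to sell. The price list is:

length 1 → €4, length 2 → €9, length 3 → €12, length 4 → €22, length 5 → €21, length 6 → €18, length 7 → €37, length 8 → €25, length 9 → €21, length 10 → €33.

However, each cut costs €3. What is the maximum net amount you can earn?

Consider every possible first cut. r[k] is the best of p[i]+r[k−i] over all sellable i≤k, charging 3 whenever i<k.
r[1] = 4
r[2] = max(4+4-3, 9+0) = 9
r[3] = max(4+9-3, 9+4-3, 12+0) = 12
r[4] = max(4+12-3, 9+9-3, 12+4-3, 22+0) = 22
r[5] = max(4+22-3, 9+12-3, 12+9-3, 22+4-3, 21+0) = 23
r[6] = max(4+23-3, 9+22-3, 12+12-3, 22+9-3, 21+4-3, 18+0) = 28
r[7] = max(4+28-3, 9+23-3, 12+22-3, …, 18+4-3, 37+0) = 37
r[8] = max(4+37-3, 9+28-3, 12+23-3, …, 37+4-3, 25+0) = 41
r[9] = max(4+41-3, 9+37-3, 12+28-3, …, 25+4-3, 21+0) = 43
r[10] = max(4+43-3, 9+41-3, 12+37-3, …, 21+4-3, 33+0) = 47
One optimal plan: pieces 4 + 4 + 2 (2 cuts) → €53 − €6 = €47.

47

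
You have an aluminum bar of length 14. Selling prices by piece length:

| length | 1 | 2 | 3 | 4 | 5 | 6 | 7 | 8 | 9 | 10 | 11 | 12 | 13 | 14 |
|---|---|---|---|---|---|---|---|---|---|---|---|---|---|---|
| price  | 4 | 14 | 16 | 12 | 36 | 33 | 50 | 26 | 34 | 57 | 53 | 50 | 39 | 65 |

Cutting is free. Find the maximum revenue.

100

Consider every possible first cut. R[k] is the best of p[i]+R[k−i] over all sellable i≤k.
R[1] = 4
R[2] = max(4+4, 14+0) = 14
R[3] = max(4+14, 14+4, 16+0) = 18
R[4] = max(4+18, 14+14, 16+4, 12+0) = 28
R[5] = max(4+28, 14+18, 16+14, 12+4, 36+0) = 36
R[6] = max(4+36, 14+28, 16+18, 12+14, 36+4, 33+0) = 42
R[7] = max(4+42, 14+36, 16+28, …, 33+4, 50+0) = 50
R[8] = max(4+50, 14+42, 16+36, …, 50+4, 26+0) = 56
R[9] = max(4+56, 14+50, 16+42, …, 26+4, 34+0) = 64
R[10] = max(4+64, 14+56, 16+50, …, 34+4, 57+0) = 72
R[11] = max(4+72, 14+64, 16+56, …, 57+4, 53+0) = 78
R[12] = max(4+78, 14+72, 16+64, …, 53+4, 50+0) = 86
R[13] = max(4+86, 14+78, 16+72, …, 50+4, 39+0) = 92
R[14] = max(4+92, 14+86, 16+78, …, 39+4, 65+0) = 100
One optimal cutting: 5 + 5 + 2 + 2 → $36 + $36 + $14 + $14 = $100.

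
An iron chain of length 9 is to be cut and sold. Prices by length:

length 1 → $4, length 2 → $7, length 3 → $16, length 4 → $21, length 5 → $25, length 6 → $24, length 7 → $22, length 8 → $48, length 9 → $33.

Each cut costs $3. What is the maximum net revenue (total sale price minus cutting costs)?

Consider every possible first cut. v[k] is the best of p[i]+v[k−i] over all sellable i≤k, charging 3 whenever i<k.
v[1] = 4
v[2] = 7
v[3] = 16
v[4] = 21
v[5] = 25
v[6] = 29  (first piece 3, then v[3]=16)
v[7] = 34  (first piece 3, then v[4]=21)
v[8] = 48
v[9] = 49  (first piece 1, then v[8]=48)
One optimal plan: pieces 8 + 1 (1 cut) → $52 − $3 = $49.

49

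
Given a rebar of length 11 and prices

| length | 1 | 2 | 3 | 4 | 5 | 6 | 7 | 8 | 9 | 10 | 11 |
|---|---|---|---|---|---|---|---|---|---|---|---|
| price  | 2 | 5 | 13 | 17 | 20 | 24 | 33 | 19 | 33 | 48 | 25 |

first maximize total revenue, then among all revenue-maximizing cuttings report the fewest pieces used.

Consider every possible first cut. r[k] is the best of p[i]+r[k−i] over all sellable i≤k.
r[1] = 2
r[2] = max(2+2, 5+0) = 5
r[3] = max(2+5, 5+2, 13+0) = 13
r[4] = max(2+13, 5+5, 13+2, 17+0) = 17
r[5] = max(2+17, 5+13, 13+5, 17+2, 20+0) = 20
r[6] = max(2+20, 5+17, 13+13, 17+5, 20+2, 24+0) = 26
r[7] = max(2+26, 5+20, 13+17, …, 24+2, 33+0) = 33
r[8] = max(2+33, 5+26, 13+20, …, 33+2, 19+0) = 35
r[9] = max(2+35, 5+33, 13+26, …, 19+2, 33+0) = 39
r[10] = max(2+39, 5+35, 13+33, …, 33+2, 48+0) = 48
r[11] = max(2+48, 5+39, 13+35, …, 48+2, 25+0) = 50
Maximum revenue is ₹50.
Now minimize piece count subject to staying optimal: for each k, pieces[k] = 1 + min over i with p[i]+r[k−i]=r[k] of pieces[k−i].
pieces[8] = 2
pieces[9] = 3
pieces[10] = 1
pieces[11] = 2

2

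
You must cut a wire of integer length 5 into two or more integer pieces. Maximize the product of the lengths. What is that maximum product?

6

Define g[k] = max over 1≤i<k of i · max(k−i, g[k−i]); the inner max lets the remainder stay uncut if that's better.
g[2] = 1*max(1,0) = 1*1 = 1
g[3] = max(1*2, 2*1) = 2
g[4] = max(1*3, 2*2, 3*1) = 4
g[5] = max(1*4, 2*3, 3*2, 4*1) = 6
One optimal split: 3 + 2; product 3*2 = 6.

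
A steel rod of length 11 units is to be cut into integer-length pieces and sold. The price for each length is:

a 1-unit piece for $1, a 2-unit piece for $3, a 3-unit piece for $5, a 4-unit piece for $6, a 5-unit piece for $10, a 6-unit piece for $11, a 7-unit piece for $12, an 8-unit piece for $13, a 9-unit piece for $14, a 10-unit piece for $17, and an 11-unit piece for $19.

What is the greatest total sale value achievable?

Let r[k] be the best obtainable value from length k. For each k, try every first piece i and keep the best of price[i] + r[k−i].
r[1] = 1
r[2] = max(1+1, 3+0) = 3
r[3] = max(1+3, 3+1, 5+0) = 5
r[4] = max(1+5, 3+3, 5+1, 6+0) = 6
r[5] = max(1+6, 3+5, 5+3, 6+1, 10+0) = 10
r[6] = max(1+10, 3+6, 5+5, 6+3, 10+1, 11+0) = 11
r[7] = max(1+11, 3+10, 5+6, …, 11+1, 12+0) = 13
r[8] = max(1+13, 3+11, 5+10, …, 12+1, 13+0) = 15
r[9] = max(1+15, 3+13, 5+11, …, 13+1, 14+0) = 16
r[10] = max(1+16, 3+15, 5+13, …, 14+1, 17+0) = 20
r[11] = max(1+20, 3+16, 5+15, …, 17+1, 19+0) = 21
One optimal cutting: 5 + 5 + 1 → $10 + $10 + $1 = $21.

21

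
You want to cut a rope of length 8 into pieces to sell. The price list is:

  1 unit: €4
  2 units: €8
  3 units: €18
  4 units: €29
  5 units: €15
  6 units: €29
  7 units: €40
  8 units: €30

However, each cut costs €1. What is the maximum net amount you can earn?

Build r[k] bottom-up: r[k] = max over allowed piece i of (p[i] + r[k−i]) − 1 per cut.
r[1] = 4
r[2] = 8
r[3] = 18
r[4] = 29
r[5] = 32  (first piece 1, then r[4]=29)
r[6] = 36  (first piece 2, then r[4]=29)
r[7] = 46  (first piece 3, then r[4]=29)
r[8] = 57  (first piece 4, then r[4]=29)
One optimal plan: pieces 4 + 4 (1 cut) → €58 − €1 = €57.

57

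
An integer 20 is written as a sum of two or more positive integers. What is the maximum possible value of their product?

1458

Let g[k] be the best product for length k (with at least one cut). For each first piece i, the rest contributes max(k−i, g[k−i]).
Small cases: g[2]=1, g[3]=2, g[4]=4, g[5]=6, g[6]=9, g[7]=12, g[8]=18, g[9]=27, g[10]=36, g[11]=54, g[12]=81, g[13]=108, g[14]=162.
g[15] = 3·max(12,81) = 3·81 = 243
g[16] = 2·max(14,162) = 2·162 = 324
g[17] = 2·max(15,243) = 2·243 = 486
g[18] = 3·max(15,243) = 3·243 = 729
g[19] = 2·max(17,486) = 2·486 = 972
g[20] = 2·max(18,729) = 2·729 = 1458
One optimal split: 3 + 3 + 3 + 3 + 3 + 3 + 2; product 3·3·3·3·3·3·2 = 1458.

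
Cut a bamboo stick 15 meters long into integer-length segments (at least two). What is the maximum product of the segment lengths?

243

Define g[k] = max over 1≤i<k of i · max(k−i, g[k−i]); the inner max lets the remainder stay uncut if that's better.
g[2] = 1×max(1,0) = 1×1 = 1
g[3] = 1×max(2,1) = 1×2 = 2
g[4] = 2×max(2,1) = 2×2 = 4
g[5] = 2×max(3,2) = 2×3 = 6
g[6] = 3×max(3,2) = 3×3 = 9
g[7] = 2×max(5,6) = 2×6 = 12
g[8] = 2×max(6,9) = 2×9 = 18
g[9] = 3×max(6,9) = 3×9 = 27
g[10] = 2×max(8,18) = 2×18 = 36
g[11] = 2×max(9,27) = 2×27 = 54
g[12] = 3×max(9,27) = 3×27 = 81
g[13] = 2×max(11,54) = 2×54 = 108
g[14] = 2×max(12,81) = 2×81 = 162
g[15] = 3×max(12,81) = 3×81 = 243
One optimal split: 3 + 3 + 3 + 3 + 3; product 3×3×3×3×3 = 243.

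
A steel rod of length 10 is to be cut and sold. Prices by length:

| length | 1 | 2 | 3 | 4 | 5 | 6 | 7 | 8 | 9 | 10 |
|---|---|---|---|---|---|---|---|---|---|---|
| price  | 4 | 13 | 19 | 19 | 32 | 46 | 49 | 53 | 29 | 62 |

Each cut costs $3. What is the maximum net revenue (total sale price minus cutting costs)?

Consider every possible first cut. v[k] is the best of p[i]+v[k−i] over all sellable i≤k, charging 3 whenever i<k.
v[1] = 4
v[2] = 13
v[3] = 19
v[4] = 23  (first piece 2, then v[2]=13)
v[5] = 32
v[6] = 46
v[7] = 49
v[8] = 56  (first piece 2, then v[6]=46)
v[9] = 62  (first piece 3, then v[6]=46)
v[10] = 66  (first piece 2, then v[8]=56)
One optimal plan: pieces 6 + 2 + 2 (2 cuts) → $72 − $6 = $66.

66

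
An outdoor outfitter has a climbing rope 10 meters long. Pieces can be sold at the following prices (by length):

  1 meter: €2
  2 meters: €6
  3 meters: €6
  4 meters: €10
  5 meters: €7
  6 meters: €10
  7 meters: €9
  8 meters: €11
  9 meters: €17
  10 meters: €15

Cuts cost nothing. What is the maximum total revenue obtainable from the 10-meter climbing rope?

Consider every possible first cut. v[k] is the best of p[i]+v[k−i] over all sellable i≤k.
v[1] = 2
v[2] = max(2+2, 6+0) = 6
v[3] = max(2+6, 6+2, 6+0) = 8
v[4] = max(2+8, 6+6, 6+2, 10+0) = 12
v[5] = max(2+12, 6+8, 6+6, 10+2, 7+0) = 14
v[6] = max(2+14, 6+12, 6+8, 10+6, 7+2, 10+0) = 18
v[7] = max(2+18, 6+14, 6+12, …, 10+2, 9+0) = 20
v[8] = max(2+20, 6+18, 6+14, …, 9+2, 11+0) = 24
v[9] = max(2+24, 6+20, 6+18, …, 11+2, 17+0) = 26
v[10] = max(2+26, 6+24, 6+20, …, 17+2, 15+0) = 30
One optimal cutting: 2 + 2 + 2 + 2 + 2 → €6 + €6 + €6 + €6 + €6 = €30.

30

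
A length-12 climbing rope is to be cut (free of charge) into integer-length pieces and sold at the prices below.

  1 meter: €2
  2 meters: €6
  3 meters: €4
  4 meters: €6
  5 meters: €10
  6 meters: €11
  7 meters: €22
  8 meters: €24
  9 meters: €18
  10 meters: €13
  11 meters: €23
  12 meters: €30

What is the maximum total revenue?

Build R[k] bottom-up: R[k] = max over allowed piece i of (p[i] + R[k−i]).
R[1] = 2
R[2] = 6
R[3] = 8  (first piece 1, then R[2]=6)
R[4] = 12  (first piece 2, then R[2]=6)
R[5] = 14  (first piece 1, then R[4]=12)
R[6] = 18  (first piece 2, then R[4]=12)
R[7] = 22
R[8] = 24  (first piece 1, then R[7]=22)
R[9] = 28  (first piece 2, then R[7]=22)
R[10] = 30  (first piece 1, then R[9]=28)
R[11] = 34  (first piece 2, then R[9]=28)
R[12] = 36  (first piece 1, then R[11]=34)
One optimal cutting: 7 + 2 + 2 + 1 → €22 + €6 + €6 + €2 = €36.

36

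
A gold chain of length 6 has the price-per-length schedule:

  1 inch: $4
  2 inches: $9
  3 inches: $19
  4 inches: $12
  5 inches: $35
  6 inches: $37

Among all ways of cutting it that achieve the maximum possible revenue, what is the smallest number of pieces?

2

Let r[k] be the best obtainable value from length k. For each k, try every first piece i and keep the best of price[i] + r[k−i].
r[1] = 4
r[2] = 9
r[3] = 19
r[4] = 23  (first piece 1, then r[3]=19)
r[5] = 35
r[6] = 39  (first piece 1, then r[5]=35)
Maximum revenue is $39.
Now minimize piece count subject to staying optimal: for each k, pieces[k] = 1 + min over i with p[i]+r[k−i]=r[k] of pieces[k−i].
pieces[3] = 1
pieces[4] = 2
pieces[5] = 1
pieces[6] = 2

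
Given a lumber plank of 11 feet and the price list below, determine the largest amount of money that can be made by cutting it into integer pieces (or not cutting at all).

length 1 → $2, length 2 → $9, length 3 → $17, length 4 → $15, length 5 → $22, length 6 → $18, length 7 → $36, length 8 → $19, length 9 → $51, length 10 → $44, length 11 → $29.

Build v[k] bottom-up: v[k] = max over allowed piece i of (p[i] + v[k−i]).
v[1] = 2
v[2] = max(2+2, 9+0) = 9
v[3] = max(2+9, 9+2, 17+0) = 17
v[4] = max(2+17, 9+9, 17+2, 15+0) = 19
v[5] = max(2+19, 9+17, 17+9, 15+2, 22+0) = 26
v[6] = max(2+26, 9+19, 17+17, 15+9, 22+2, 18+0) = 34
v[7] = max(2+34, 9+26, 17+19, …, 18+2, 36+0) = 36
v[8] = max(2+36, 9+34, 17+26, …, 36+2, 19+0) = 43
v[9] = max(2+43, 9+36, 17+34, …, 19+2, 51+0) = 51
v[10] = max(2+51, 9+43, 17+36, …, 51+2, 44+0) = 53
v[11] = max(2+53, 9+51, 17+43, …, 44+2, 29+0) = 60
One optimal cutting: 3 + 3 + 3 + 2 → $17 + $17 + $17 + $9 = $60.

60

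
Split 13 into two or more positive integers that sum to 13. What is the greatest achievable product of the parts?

Fill prod[k] for k=2..13: at each k try every first piece i and multiply by the better of (k−i) uncut or prod[k−i].
prod[2] = 1×max(1,0) = 1×1 = 1
prod[3] = max(1×2, 2×1) = 2
prod[4] = max(1×3, 2×2, 3×1) = 4
prod[5] = max(1×4, 2×3, 3×2, 4×1) = 6
prod[6] = max(1×6, 2×4, 3×3, 4×2, 5×1) = 9
prod[7] = max(1×9, 2×6, 3×4, 4×3, 5×2, 6×1) = 12
prod[8] = max(1×12, 2×9, 3×6, …, 6×2, 7×1) = 18
prod[9] = max(1×18, 2×12, 3×9, …, 7×2, 8×1) = 27
prod[10] = max(1×27, 2×18, 3×12, …, 8×2, 9×1) = 36
prod[11] = max(1×36, 2×27, 3×18, …, 9×2, 10×1) = 54
prod[12] = max(1×54, 2×36, 3×27, …, 10×2, 11×1) = 81
prod[13] = max(1×81, 2×54, 3×36, …, 11×2, 12×1) = 108
One optimal split: 3 + 3 + 3 + 2 + 2; product 3×3×3×2×2 = 108.

108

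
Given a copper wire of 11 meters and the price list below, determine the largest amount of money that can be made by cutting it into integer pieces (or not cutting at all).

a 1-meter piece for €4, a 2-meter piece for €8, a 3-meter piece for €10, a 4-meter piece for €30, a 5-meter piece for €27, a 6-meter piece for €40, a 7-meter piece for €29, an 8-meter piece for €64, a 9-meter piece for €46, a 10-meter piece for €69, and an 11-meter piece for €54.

Let r[k] be the best obtainable value from length k. For each k, try every first piece i and keep the best of price[i] + r[k−i].
r[1] = 4
r[2] = 8  (first piece 1, then r[1]=4)
r[3] = 12  (first piece 1, then r[2]=8)
r[4] = 30
r[5] = 34  (first piece 1, then r[4]=30)
r[6] = 40
r[7] = 44  (first piece 1, then r[6]=40)
r[8] = 64
r[9] = 68  (first piece 1, then r[8]=64)
r[10] = 72  (first piece 1, then r[9]=68)
r[11] = 76  (first piece 1, then r[10]=72)
One optimal cutting: 8 + 1 + 1 + 1 → €64 + €4 + €4 + €4 = €76.

76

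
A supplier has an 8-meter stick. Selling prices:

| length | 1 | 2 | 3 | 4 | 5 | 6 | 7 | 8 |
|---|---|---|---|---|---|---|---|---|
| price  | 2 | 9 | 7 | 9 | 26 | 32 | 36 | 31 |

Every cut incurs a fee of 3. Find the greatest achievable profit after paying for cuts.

Build v[k] bottom-up: v[k] = max over allowed piece i of (p[i] + v[k−i]) − 3 per cut.
v[1] = 2
v[2] = max(2+2-3, 9+0) = 9
v[3] = max(2+9-3, 9+2-3, 7+0) = 8
v[4] = max(2+8-3, 9+9-3, 7+2-3, 9+0) = 15
v[5] = max(2+15-3, 9+8-3, 7+9-3, 9+2-3, 26+0) = 26
v[6] = max(2+26-3, 9+15-3, 7+8-3, 9+9-3, 26+2-3, 32+0) = 32
v[7] = max(2+32-3, 9+26-3, 7+15-3, …, 32+2-3, 36+0) = 36
v[8] = max(2+36-3, 9+32-3, 7+26-3, …, 36+2-3, 31+0) = 38
One optimal plan: pieces 6 + 2 (1 cut) → 41 − 3 = 38.

38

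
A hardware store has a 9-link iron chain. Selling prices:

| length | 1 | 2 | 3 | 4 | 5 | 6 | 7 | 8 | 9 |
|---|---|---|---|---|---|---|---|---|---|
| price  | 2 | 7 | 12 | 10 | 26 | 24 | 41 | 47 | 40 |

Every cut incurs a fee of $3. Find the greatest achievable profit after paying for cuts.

46

Consider every possible first cut. v[k] is the best of p[i]+v[k−i] over all sellable i≤k, charging 3 whenever i<k.
v[1] = 2
v[2] = max(2+2-3, 7+0) = 7
v[3] = max(2+7-3, 7+2-3, 12+0) = 12
v[4] = max(2+12-3, 7+7-3, 12+2-3, 10+0) = 11
v[5] = max(2+11-3, 7+12-3, 12+7-3, 10+2-3, 26+0) = 26
v[6] = max(2+26-3, 7+11-3, 12+12-3, 10+7-3, 26+2-3, 24+0) = 25
v[7] = max(2+25-3, 7+26-3, 12+11-3, …, 24+2-3, 41+0) = 41
v[8] = max(2+41-3, 7+25-3, 12+26-3, …, 41+2-3, 47+0) = 47
v[9] = max(2+47-3, 7+41-3, 12+25-3, …, 47+2-3, 40+0) = 46
One optimal plan: pieces 8 + 1 (1 cut) → $49 − $3 = $46.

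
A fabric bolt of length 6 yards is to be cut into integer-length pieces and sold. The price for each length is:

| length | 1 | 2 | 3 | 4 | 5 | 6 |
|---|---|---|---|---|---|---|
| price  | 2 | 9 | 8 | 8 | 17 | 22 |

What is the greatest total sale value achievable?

27

Consider every possible first cut. r[k] is the best of p[i]+r[k−i] over all sellable i≤k.
r[1] = 2
r[2] = 9
r[3] = 11  (first piece 1, then r[2]=9)
r[4] = 18  (first piece 2, then r[2]=9)
r[5] = 20  (first piece 1, then r[4]=18)
r[6] = 27  (first piece 2, then r[4]=18)
One optimal cutting: 2 + 2 + 2 → $9 + $9 + $9 = $27.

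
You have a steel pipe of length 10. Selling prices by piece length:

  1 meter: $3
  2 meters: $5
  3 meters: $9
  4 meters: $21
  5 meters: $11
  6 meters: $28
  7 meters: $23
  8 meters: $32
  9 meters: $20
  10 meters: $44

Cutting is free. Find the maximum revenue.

49

Build best[k] bottom-up: best[k] = max over allowed piece i of (p[i] + best[k−i]).
best[1] = 3
best[2] = max(3+3, 5+0) = 6
best[3] = max(3+6, 5+3, 9+0) = 9
best[4] = max(3+9, 5+6, 9+3, 21+0) = 21
best[5] = max(3+21, 5+9, 9+6, 21+3, 11+0) = 24
best[6] = max(3+24, 5+21, 9+9, 21+6, 11+3, 28+0) = 28
best[7] = max(3+28, 5+24, 9+21, …, 28+3, 23+0) = 31
best[8] = max(3+31, 5+28, 9+24, …, 23+3, 32+0) = 42
best[9] = max(3+42, 5+31, 9+28, …, 32+3, 20+0) = 45
best[10] = max(3+45, 5+42, 9+31, …, 20+3, 44+0) = 49
One optimal cutting: 6 + 4 → $28 + $21 = $49.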